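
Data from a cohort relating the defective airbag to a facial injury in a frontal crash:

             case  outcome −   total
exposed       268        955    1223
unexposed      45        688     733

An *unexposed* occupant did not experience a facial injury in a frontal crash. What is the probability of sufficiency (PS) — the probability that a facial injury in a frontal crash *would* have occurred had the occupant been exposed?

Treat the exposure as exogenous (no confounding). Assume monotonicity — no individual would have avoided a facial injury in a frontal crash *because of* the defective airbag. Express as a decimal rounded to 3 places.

p₁ = P(outcome | exposed) = 268/1223 = 0.21913
p₀ = P(outcome | unexposed) = 45/733 = 0.061392
Under exogeneity and monotonicity, PS = (p₁ − p₀)/(1 − p₀).
PS = (0.21913 − 0.061392) / 0.93861 ≈ 0.1681

PS ≈ 0.168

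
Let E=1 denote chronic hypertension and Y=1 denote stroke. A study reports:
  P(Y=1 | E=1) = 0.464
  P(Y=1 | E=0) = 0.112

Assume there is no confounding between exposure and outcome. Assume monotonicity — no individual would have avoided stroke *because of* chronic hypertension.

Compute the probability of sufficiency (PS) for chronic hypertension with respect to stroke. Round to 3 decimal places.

PS ≈ 0.396

Let p₁ = 0.464, p₀ = 0.112.
Under exogeneity and monotonicity, PS = (p₁ − p₀) / (1 − p₀).
PS = (0.464 − 0.112) / (1 − 0.112) = 0.352 / 0.888 ≈ 0.3964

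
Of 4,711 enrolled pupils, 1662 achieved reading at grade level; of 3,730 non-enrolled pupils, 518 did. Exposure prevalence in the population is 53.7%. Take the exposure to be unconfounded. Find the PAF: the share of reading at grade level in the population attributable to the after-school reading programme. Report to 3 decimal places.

p₁ = P(outcome | exposed) = 1662/4711 = 0.35279
p₀ = P(outcome | unexposed) = 518/3730 = 0.13887
Overall risk P(Y=1) = π·p₁ + (1−π)·p₀ = 0.537×0.35279 + 0.463×0.13887 = 0.25375.
Under exogeneity, PAF = [P(Y=1) − p₀] / P(Y=1).
PAF = (0.25375 − 0.13887) / 0.25375 ≈ 0.4527

PAF ≈ 0.453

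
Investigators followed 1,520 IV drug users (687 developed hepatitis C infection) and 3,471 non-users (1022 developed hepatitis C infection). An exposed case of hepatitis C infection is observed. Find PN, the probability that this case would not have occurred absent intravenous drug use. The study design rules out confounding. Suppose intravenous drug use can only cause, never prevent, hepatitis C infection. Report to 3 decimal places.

p₁ = P(outcome | exposed) = 687/1520 = 0.45197
p₀ = P(outcome | unexposed) = 1022/3471 = 0.29444
Under exogeneity and monotonicity, PN = (p₁ − p₀) / p₁.
PN = (0.45197 − 0.29444) / 0.45197 = 0.15753 / 0.45197 ≈ 0.3485

PN ≈ 0.349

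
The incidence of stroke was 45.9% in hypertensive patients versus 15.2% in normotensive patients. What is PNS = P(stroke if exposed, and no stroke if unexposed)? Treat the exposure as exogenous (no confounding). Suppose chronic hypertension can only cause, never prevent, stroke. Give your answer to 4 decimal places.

p₁ = 0.459, p₀ = 0.152.
Under exogeneity and monotonicity, PNS = p₁ − p₀.
PNS = 0.459 − 0.152 = 0.307

PNS ≈ 0.3070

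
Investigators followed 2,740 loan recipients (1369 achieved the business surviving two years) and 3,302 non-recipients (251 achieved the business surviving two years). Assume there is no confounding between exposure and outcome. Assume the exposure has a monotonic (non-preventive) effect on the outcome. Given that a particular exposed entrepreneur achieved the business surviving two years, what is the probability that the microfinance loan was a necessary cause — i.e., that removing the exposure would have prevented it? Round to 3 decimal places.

p₁ = P(outcome | exposed) = 1369/2740 = 0.49964
p₀ = P(outcome | unexposed) = 251/3302 = 0.076015
Under exogeneity and monotonicity, PN = (p₁ − p₀) / p₁.
PN = (0.49964 − 0.076015) / 0.49964 = 0.42362 / 0.49964 ≈ 0.8479

PN ≈ 0.848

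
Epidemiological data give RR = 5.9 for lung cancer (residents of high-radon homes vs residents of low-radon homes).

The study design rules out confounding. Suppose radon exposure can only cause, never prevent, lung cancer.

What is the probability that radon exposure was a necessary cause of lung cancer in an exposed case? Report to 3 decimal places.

Under exogeneity and monotonicity, PN = (RR − 1) / RR = 1 − 1/RR.
PN = (5.9 − 1) / 5.9 = 4.9 / 5.9 ≈ 0.8305

PN ≈ 0.831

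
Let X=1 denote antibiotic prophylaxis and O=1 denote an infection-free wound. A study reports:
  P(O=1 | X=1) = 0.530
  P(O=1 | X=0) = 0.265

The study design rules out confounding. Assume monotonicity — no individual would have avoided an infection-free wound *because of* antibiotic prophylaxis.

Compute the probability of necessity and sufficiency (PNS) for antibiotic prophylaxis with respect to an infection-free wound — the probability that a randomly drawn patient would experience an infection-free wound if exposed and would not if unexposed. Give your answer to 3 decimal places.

Let p₁ = 0.53, p₀ = 0.265.
Under exogeneity and monotonicity, PNS = p₁ − p₀.
PNS = 0.53 − 0.265 = 0.265

PNS ≈ 0.265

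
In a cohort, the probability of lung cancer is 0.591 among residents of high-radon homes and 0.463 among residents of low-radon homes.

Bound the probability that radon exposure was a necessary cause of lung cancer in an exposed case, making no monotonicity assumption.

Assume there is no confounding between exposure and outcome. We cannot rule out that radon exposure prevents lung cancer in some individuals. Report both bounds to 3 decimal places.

Let p₁ = 0.591, p₀ = 0.463.
Under exogeneity alone the bounds on PN are max{0,(p₁−p₀)/p₁} ≤ PN ≤ min{1,(1−p₀)/p₁}.
  lower = (p₁ − p₀)/p₁ = 0.128 / 0.591 ≈ 0.2166
  upper = min{1, (1 − p₀)/p₁} = 0.537 / 0.591 ≈ 0.9086

0.217 ≤ PN ≤ 0.909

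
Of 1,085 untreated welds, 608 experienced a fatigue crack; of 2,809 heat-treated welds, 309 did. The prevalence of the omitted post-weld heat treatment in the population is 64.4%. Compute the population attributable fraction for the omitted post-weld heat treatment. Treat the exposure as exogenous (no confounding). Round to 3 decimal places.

PAF ≈ 0.725

p₁ = P(outcome | exposed) = 608/1085 = 0.56037
p₀ = P(outcome | unexposed) = 309/2809 = 0.11
Overall risk P(Y=1) = π·p₁ + (1−π)·p₀ = 0.644×0.56037 + 0.356×0.11 = 0.40004.
Under exogeneity, PAF = [P(Y=1) − p₀] / P(Y=1).
PAF = (0.40004 − 0.11) / 0.40004 ≈ 0.7250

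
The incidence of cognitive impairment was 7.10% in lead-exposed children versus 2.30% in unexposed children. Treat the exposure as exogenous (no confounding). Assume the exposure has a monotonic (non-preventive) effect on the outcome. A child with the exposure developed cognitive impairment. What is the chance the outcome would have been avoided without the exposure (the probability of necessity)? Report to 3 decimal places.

PN ≈ 0.676

p₁ = 0.071, p₀ = 0.023.
Under exogeneity and monotonicity, PN = (p₁ − p₀) / p₁.
PN = (0.071 − 0.023) / 0.071 = 0.048 / 0.071 ≈ 0.6761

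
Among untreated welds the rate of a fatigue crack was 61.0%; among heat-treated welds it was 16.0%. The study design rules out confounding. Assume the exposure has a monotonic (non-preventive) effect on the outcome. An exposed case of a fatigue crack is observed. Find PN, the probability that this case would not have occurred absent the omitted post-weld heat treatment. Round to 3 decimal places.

PN ≈ 0.738

p₁ = 0.61, p₀ = 0.16.
Under exogeneity and monotonicity, PN = (p₁ − p₀) / p₁.
PN = (0.61 − 0.16) / 0.61 = 0.45 / 0.61 ≈ 0.7377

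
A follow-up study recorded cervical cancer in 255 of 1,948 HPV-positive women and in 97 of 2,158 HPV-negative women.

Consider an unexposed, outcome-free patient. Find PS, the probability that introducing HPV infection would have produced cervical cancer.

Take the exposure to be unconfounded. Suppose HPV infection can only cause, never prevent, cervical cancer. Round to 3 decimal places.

p₁ = P(outcome | exposed) = 255/1948 = 0.1309
p₀ = P(outcome | unexposed) = 97/2158 = 0.044949
Under exogeneity and monotonicity, PS = (p₁ − p₀) / (1 − p₀).
PS = (0.1309 − 0.044949) / (1 − 0.044949) = 0.085954 / 0.95505 ≈ 0.0900

PS ≈ 0.090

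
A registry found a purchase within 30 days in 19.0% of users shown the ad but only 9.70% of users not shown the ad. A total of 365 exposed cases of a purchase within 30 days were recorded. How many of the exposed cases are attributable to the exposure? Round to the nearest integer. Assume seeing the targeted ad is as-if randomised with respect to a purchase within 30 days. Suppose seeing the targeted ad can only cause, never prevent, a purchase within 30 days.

p₁ = 0.19, p₀ = 0.097.
PN = (p₁ − p₀)/p₁ = (0.19 − 0.097) / 0.19 ≈ 0.48947.
Attributable cases ≈ PN × (exposed cases) = 0.48947 × 365 ≈ 178.66.

about 179 cases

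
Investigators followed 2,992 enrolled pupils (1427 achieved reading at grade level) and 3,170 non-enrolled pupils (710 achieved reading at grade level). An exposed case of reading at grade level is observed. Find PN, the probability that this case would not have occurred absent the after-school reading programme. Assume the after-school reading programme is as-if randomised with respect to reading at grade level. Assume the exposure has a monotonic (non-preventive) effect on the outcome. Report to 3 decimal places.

PN ≈ 0.530

p₁ = P(outcome | exposed) = 1427/2992 = 0.47694
p₀ = P(outcome | unexposed) = 710/3170 = 0.22397
Under exogeneity and monotonicity, PN = (p₁ − p₀) / p₁.
PN = (0.47694 − 0.22397) / 0.47694 = 0.25296 / 0.47694 ≈ 0.5304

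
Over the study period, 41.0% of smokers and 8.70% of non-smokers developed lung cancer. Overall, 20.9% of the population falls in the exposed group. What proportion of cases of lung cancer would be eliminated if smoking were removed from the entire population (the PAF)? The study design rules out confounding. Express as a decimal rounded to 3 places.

p₁ = 0.41, p₀ = 0.087.
Overall risk P(Y=1) = π·p₁ + (1−π)·p₀ = 0.209×0.41 + 0.791×0.087 = 0.15451.
Under exogeneity, PAF = [P(Y=1) − p₀] / P(Y=1).
PAF = (0.15451 − 0.087) / 0.15451 ≈ 0.4369

PAF ≈ 0.437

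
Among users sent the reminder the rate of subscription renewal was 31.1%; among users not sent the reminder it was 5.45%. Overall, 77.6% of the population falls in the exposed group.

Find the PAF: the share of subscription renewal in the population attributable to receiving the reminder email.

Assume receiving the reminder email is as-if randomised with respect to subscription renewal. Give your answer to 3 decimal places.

PAF ≈ 0.785

p₁ = 0.311, p₀ = 0.0545.
Overall risk P(Y=1) = π·p₁ + (1−π)·p₀ = 0.776×0.311 + 0.224×0.0545 = 0.25354.
Under exogeneity, PAF = [P(Y=1) − p₀] / P(Y=1).
PAF = (0.25354 − 0.0545) / 0.25354 ≈ 0.7850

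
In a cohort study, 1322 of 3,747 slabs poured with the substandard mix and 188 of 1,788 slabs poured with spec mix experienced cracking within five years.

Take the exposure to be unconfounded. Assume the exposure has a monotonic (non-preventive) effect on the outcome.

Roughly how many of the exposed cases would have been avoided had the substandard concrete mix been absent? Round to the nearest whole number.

p₁ = P(outcome | exposed) = 1322/3747 = 0.35282
p₀ = P(outcome | unexposed) = 188/1788 = 0.10515
PN = (p₁ − p₀)/p₁ = (0.35282 − 0.10515) / 0.35282 ≈ 0.70198.
Attributable cases ≈ PN × (exposed cases) = 0.70198 × 1322 ≈ 928.02.

about 928 cases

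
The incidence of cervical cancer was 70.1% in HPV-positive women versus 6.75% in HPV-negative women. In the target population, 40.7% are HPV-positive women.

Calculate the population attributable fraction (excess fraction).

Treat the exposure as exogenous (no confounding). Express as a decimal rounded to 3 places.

p₁ = 0.701, p₀ = 0.0675.
Overall risk P(Y=1) = π·p₁ + (1−π)·p₀ = 0.407×0.701 + 0.593×0.0675 = 0.32533.
Under exogeneity, PAF = [P(Y=1) − p₀] / P(Y=1).
PAF = (0.32533 − 0.0675) / 0.32533 ≈ 0.7925

PAF ≈ 0.793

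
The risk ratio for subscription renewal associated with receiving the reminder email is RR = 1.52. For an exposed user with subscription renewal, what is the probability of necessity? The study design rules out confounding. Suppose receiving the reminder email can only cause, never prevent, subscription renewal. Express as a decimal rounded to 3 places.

PN ≈ 0.342

Under exogeneity and monotonicity, PN = (RR − 1) / RR = 1 − 1/RR.
PN = (1.52 − 1) / 1.52 = 0.52 / 1.52 ≈ 0.3421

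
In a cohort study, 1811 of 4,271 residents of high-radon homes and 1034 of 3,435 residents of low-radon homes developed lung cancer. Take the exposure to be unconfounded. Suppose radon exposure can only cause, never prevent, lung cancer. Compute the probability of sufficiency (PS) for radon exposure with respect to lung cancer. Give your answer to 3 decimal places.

p₁ = P(outcome | exposed) = 1811/4271 = 0.42402
p₀ = P(outcome | unexposed) = 1034/3435 = 0.30102
Under exogeneity and monotonicity, PS = (p₁ − p₀) / (1 − p₀).
PS = (0.42402 − 0.30102) / (1 − 0.30102) = 0.123 / 0.69898 ≈ 0.1760

PS ≈ 0.176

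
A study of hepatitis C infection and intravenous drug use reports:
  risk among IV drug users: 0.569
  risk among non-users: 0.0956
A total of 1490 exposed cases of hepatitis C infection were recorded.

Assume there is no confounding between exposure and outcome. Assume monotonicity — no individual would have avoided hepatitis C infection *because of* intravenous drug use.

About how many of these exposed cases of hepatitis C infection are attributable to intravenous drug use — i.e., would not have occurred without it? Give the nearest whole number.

Let p₁ = 0.569, p₀ = 0.0956.
PN = (p₁ − p₀)/p₁ = (0.569 − 0.0956) / 0.569 ≈ 0.83199.
Attributable cases ≈ PN × (exposed cases) = 0.83199 × 1490 ≈ 1239.66.

about 1240 cases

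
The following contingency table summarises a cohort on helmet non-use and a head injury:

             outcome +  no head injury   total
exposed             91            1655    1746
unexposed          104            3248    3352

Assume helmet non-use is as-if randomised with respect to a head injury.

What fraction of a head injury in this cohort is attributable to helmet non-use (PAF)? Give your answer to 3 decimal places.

p₁ = P(outcome | exposed) = 91/1746 = 0.052119
p₀ = P(outcome | unexposed) = 104/3352 = 0.031026
Exposure prevalence π = 1746/5098 = 0.34249; overall risk P(Y=1) = 0.03825.
Under exogeneity, PAF = [P(Y=1) − p₀]/P(Y=1).
PAF = (0.03825 − 0.031026) / 0.03825 ≈ 0.1889

PAF ≈ 0.189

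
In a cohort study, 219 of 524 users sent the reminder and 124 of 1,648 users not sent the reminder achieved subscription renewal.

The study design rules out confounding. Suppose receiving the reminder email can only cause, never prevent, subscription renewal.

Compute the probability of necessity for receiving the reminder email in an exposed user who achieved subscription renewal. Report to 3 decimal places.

p₁ = P(outcome | exposed) = 219/524 = 0.41794
p₀ = P(outcome | unexposed) = 124/1648 = 0.075243
Under exogeneity and monotonicity, PN = (p₁ − p₀) / p₁.
PN = (0.41794 − 0.075243) / 0.41794 = 0.3427 / 0.41794 ≈ 0.8200

PN ≈ 0.820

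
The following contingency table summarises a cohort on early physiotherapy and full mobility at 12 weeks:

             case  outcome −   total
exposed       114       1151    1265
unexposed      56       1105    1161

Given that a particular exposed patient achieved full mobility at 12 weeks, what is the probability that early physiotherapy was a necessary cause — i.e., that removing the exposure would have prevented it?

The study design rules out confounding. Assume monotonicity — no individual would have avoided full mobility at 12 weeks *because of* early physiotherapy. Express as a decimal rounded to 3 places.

PN ≈ 0.465

p₁ = P(outcome | exposed) = 114/1265 = 0.090119
p₀ = P(outcome | unexposed) = 56/1161 = 0.048234
Under exogeneity and monotonicity, PN = (p₁ − p₀)/p₁.
PN = (0.090119 − 0.048234) / 0.090119 ≈ 0.4648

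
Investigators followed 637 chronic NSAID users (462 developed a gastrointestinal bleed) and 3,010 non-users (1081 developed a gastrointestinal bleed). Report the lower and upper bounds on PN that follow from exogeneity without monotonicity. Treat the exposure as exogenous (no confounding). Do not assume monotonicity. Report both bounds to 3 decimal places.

0.505 ≤ PN ≤ 0.884

p₁ = P(outcome | exposed) = 462/637 = 0.72527
p₀ = P(outcome | unexposed) = 1081/3010 = 0.35914
Under exogeneity alone the bounds on PN are max{0,(p₁−p₀)/p₁} ≤ PN ≤ min{1,(1−p₀)/p₁}.
  lower = (p₁ − p₀)/p₁ = 0.36614 / 0.72527 ≈ 0.5048
  upper = min{1, (1 − p₀)/p₁} = 0.64086 / 0.72527 ≈ 0.8836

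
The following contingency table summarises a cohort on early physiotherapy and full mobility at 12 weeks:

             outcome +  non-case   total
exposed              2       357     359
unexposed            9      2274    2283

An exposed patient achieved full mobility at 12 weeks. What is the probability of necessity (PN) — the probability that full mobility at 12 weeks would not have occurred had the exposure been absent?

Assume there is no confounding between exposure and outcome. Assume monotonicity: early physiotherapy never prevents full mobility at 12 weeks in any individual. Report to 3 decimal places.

PN ≈ 0.292

p₁ = P(outcome | exposed) = 2/359 = 0.005571
p₀ = P(outcome | unexposed) = 9/2283 = 0.0039422
Under exogeneity and monotonicity, PN = (p₁ − p₀) / p₁.
PN = (0.005571 − 0.0039422) / 0.005571 = 0.0016288 / 0.005571 ≈ 0.2924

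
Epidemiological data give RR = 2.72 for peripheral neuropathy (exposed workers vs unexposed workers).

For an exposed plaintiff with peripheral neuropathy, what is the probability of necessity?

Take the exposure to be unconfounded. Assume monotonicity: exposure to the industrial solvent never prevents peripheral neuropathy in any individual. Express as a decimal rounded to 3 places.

PN ≈ 0.632

Under exogeneity and monotonicity, PN = (RR − 1) / RR = 1 − 1/RR.
PN = (2.72 − 1) / 2.72 = 1.72 / 2.72 ≈ 0.6324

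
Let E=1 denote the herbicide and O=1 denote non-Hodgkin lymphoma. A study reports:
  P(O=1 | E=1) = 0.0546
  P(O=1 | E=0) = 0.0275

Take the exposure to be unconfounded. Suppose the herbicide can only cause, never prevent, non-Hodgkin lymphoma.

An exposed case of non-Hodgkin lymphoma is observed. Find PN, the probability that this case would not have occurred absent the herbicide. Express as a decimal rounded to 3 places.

PN ≈ 0.496

Let p₁ = 0.0546, p₀ = 0.0275.
Under exogeneity and monotonicity, PN = (p₁ − p₀) / p₁.
PN = (0.0546 − 0.0275) / 0.0546 = 0.0271 / 0.0546 ≈ 0.4963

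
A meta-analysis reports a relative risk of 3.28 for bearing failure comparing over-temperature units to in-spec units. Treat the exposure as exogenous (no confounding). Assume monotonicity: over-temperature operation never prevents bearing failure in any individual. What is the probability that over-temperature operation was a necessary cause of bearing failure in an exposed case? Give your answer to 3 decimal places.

PN ≈ 0.695

Under exogeneity and monotonicity, PN = (RR − 1) / RR = 1 − 1/RR.
PN = (3.28 − 1) / 3.28 = 2.28 / 3.28 ≈ 0.6951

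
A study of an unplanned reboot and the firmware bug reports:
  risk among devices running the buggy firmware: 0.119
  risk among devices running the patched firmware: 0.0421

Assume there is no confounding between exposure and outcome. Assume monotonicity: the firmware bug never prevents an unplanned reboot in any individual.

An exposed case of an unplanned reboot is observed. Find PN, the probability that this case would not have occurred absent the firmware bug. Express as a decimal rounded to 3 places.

PN ≈ 0.646

Let p₁ = 0.119, p₀ = 0.0421.
Under exogeneity and monotonicity, PN = (p₁ − p₀) / p₁.
PN = (0.119 − 0.0421) / 0.119 = 0.0769 / 0.119 ≈ 0.6462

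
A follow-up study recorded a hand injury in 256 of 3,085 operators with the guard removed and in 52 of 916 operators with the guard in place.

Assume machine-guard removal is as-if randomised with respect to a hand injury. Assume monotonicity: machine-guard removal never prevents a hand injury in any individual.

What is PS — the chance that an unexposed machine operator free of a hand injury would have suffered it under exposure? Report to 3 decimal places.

PS ≈ 0.028

p₁ = P(outcome | exposed) = 256/3085 = 0.082982
p₀ = P(outcome | unexposed) = 52/916 = 0.056769
Under exogeneity and monotonicity, PS = (p₁ − p₀) / (1 − p₀).
PS = (0.082982 − 0.056769) / (1 − 0.056769) = 0.026214 / 0.94323 ≈ 0.0278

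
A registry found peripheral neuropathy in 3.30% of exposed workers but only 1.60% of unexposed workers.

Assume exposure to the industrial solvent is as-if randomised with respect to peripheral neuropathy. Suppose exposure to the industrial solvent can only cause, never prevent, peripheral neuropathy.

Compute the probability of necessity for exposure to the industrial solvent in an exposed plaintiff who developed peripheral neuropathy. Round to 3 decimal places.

p₁ = 0.033, p₀ = 0.016.
Under exogeneity and monotonicity, PN = (p₁ − p₀) / p₁.
PN = (0.033 − 0.016) / 0.033 = 0.017 / 0.033 ≈ 0.5152

PN ≈ 0.515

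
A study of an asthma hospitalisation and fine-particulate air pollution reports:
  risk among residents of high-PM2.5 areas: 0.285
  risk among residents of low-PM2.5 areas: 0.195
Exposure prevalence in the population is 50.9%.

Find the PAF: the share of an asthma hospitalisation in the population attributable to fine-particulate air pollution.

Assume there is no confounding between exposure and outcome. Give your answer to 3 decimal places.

PAF ≈ 0.190

Let p₁ = 0.285, p₀ = 0.195.
Overall risk P(Y=1) = π·p₁ + (1−π)·p₀ = 0.509×0.285 + 0.491×0.195 = 0.24081.
Under exogeneity, PAF = [P(Y=1) − p₀] / P(Y=1).
PAF = (0.24081 − 0.195) / 0.24081 ≈ 0.1902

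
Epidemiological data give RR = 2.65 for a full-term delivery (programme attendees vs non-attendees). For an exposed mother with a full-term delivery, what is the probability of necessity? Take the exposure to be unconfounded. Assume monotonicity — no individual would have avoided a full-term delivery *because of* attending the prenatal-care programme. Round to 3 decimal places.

PN ≈ 0.623

Under exogeneity and monotonicity, PN = (RR − 1) / RR = 1 − 1/RR.
PN = (2.65 − 1) / 2.65 = 1.65 / 2.65 ≈ 0.6226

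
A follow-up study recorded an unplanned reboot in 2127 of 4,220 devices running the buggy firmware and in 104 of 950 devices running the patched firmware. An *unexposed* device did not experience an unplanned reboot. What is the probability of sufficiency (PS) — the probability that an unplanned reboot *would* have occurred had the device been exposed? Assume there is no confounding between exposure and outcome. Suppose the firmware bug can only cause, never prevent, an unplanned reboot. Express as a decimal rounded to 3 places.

PS ≈ 0.443

p₁ = P(outcome | exposed) = 2127/4220 = 0.50403
p₀ = P(outcome | unexposed) = 104/950 = 0.10947
Under exogeneity and monotonicity, PS = (p₁ − p₀) / (1 − p₀).
PS = (0.50403 − 0.10947) / (1 − 0.10947) = 0.39455 / 0.89053 ≈ 0.4431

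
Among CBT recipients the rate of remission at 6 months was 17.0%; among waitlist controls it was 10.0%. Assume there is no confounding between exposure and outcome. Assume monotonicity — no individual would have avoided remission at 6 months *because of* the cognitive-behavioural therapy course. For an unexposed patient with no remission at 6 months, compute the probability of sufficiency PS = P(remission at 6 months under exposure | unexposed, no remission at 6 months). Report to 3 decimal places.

p₁ = 0.17, p₀ = 0.1.
Under exogeneity and monotonicity, PS = (p₁ − p₀) / (1 − p₀).
PS = (0.17 − 0.1) / (1 − 0.1) = 0.07 / 0.9 ≈ 0.0778

PS ≈ 0.078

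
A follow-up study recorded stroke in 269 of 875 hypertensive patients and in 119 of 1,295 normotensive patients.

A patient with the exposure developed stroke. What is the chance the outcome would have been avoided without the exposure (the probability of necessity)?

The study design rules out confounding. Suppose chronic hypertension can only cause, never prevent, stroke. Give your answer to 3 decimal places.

p₁ = P(outcome | exposed) = 269/875 = 0.30743
p₀ = P(outcome | unexposed) = 119/1295 = 0.091892
Under exogeneity and monotonicity, PN = (p₁ − p₀) / p₁.
PN = (0.30743 − 0.091892) / 0.30743 = 0.21554 / 0.30743 ≈ 0.7011

PN ≈ 0.701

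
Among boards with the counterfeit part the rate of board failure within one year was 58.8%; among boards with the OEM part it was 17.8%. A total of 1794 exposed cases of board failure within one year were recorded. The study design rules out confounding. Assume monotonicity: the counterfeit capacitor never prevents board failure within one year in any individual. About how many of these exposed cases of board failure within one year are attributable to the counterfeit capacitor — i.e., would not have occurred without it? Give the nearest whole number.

about 1251 cases

p₁ = 0.588, p₀ = 0.178.
PN = (p₁ − p₀)/p₁ = (0.588 − 0.178) / 0.588 ≈ 0.69728.
Attributable cases ≈ PN × (exposed cases) = 0.69728 × 1794 ≈ 1250.92.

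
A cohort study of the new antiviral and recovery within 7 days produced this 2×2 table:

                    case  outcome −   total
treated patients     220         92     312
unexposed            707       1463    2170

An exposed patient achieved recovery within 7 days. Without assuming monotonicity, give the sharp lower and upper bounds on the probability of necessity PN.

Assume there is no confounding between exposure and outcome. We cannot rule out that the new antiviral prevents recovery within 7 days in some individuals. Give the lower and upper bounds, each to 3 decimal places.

0.538 ≤ PN ≤ 0.956

p₁ = P(outcome | exposed) = 220/312 = 0.70513
p₀ = P(outcome | unexposed) = 707/2170 = 0.32581
Under exogeneity alone the bounds on PN are max{0,(p₁−p₀)/p₁} ≤ PN ≤ min{1,(1−p₀)/p₁}.
  lower = (p₁ − p₀)/p₁ = 0.37932 / 0.70513 ≈ 0.5379
  upper = min{1, (1 − p₀)/p₁} = 0.67419 / 0.70513 ≈ 0.9561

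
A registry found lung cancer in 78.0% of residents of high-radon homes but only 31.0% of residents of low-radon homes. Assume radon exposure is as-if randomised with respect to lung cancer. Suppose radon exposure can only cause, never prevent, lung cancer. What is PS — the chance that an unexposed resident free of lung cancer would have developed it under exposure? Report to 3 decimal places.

PS ≈ 0.681

p₁ = 0.78, p₀ = 0.31.
Under exogeneity and monotonicity, PS = (p₁ − p₀) / (1 − p₀).
PS = (0.78 − 0.31) / (1 − 0.31) = 0.47 / 0.69 ≈ 0.6812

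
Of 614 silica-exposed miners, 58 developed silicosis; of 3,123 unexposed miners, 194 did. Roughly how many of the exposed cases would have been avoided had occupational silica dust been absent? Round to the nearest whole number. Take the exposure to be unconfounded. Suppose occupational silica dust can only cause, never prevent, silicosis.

about 20 cases

p₁ = P(outcome | exposed) = 58/614 = 0.094463
p₀ = P(outcome | unexposed) = 194/3123 = 0.06212
PN = (p₁ − p₀)/p₁ = (0.094463 − 0.06212) / 0.094463 ≈ 0.34239.
Attributable cases ≈ PN × (exposed cases) = 0.34239 × 58 ≈ 19.86.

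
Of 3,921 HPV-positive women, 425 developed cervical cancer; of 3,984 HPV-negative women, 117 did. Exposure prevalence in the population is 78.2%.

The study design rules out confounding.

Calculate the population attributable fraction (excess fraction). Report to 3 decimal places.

p₁ = P(outcome | exposed) = 425/3921 = 0.10839
p₀ = P(outcome | unexposed) = 117/3984 = 0.029367
Overall risk P(Y=1) = π·p₁ + (1−π)·p₀ = 0.782×0.10839 + 0.218×0.029367 = 0.091164.
Under exogeneity, PAF = [P(Y=1) − p₀] / P(Y=1).
PAF = (0.091164 − 0.029367) / 0.091164 ≈ 0.6779

PAF ≈ 0.678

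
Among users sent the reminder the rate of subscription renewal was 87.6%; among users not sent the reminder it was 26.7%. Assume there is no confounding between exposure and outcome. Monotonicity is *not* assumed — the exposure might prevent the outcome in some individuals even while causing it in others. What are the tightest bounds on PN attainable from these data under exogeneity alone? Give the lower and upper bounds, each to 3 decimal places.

p₁ = 0.876, p₀ = 0.267.
Under exogeneity alone the bounds on PN are max{0,(p₁−p₀)/p₁} ≤ PN ≤ min{1,(1−p₀)/p₁}.
  lower = (p₁ − p₀)/p₁ = 0.609 / 0.876 ≈ 0.6952
  upper = min{1, (1 − p₀)/p₁} = 0.733 / 0.876 ≈ 0.8368

0.695 ≤ PN ≤ 0.837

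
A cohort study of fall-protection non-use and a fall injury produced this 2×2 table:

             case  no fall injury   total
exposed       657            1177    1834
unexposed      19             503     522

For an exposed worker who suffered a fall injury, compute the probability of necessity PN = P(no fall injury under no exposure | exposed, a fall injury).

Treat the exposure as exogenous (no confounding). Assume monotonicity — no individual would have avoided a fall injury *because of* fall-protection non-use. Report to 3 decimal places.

p₁ = P(outcome | exposed) = 657/1834 = 0.35823
p₀ = P(outcome | unexposed) = 19/522 = 0.036398
Under exogeneity and monotonicity, PN = (p₁ − p₀) / p₁.
PN = (0.35823 − 0.036398) / 0.35823 = 0.32183 / 0.35823 ≈ 0.8984

PN ≈ 0.898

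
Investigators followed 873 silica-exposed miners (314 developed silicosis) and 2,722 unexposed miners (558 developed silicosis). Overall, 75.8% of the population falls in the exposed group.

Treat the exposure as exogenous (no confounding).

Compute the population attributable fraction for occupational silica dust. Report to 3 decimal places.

PAF ≈ 0.364

p₁ = P(outcome | exposed) = 314/873 = 0.35968
p₀ = P(outcome | unexposed) = 558/2722 = 0.205
Overall risk P(Y=1) = π·p₁ + (1−π)·p₀ = 0.758×0.35968 + 0.242×0.205 = 0.32225.
Under exogeneity, PAF = [P(Y=1) − p₀] / P(Y=1).
PAF = (0.32225 − 0.205) / 0.32225 ≈ 0.3639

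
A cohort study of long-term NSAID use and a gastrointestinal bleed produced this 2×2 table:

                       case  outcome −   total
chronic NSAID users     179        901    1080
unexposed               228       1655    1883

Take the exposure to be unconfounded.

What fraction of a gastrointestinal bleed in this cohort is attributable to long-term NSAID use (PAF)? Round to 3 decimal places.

PAF ≈ 0.119

p₁ = P(outcome | exposed) = 179/1080 = 0.16574
p₀ = P(outcome | unexposed) = 228/1883 = 0.12108
Exposure prevalence π = 1080/2963 = 0.3645; overall risk P(Y=1) = 0.13736.
Under exogeneity, PAF = [P(Y=1) − p₀]/P(Y=1).
PAF = (0.13736 − 0.12108) / 0.13736 ≈ 0.1185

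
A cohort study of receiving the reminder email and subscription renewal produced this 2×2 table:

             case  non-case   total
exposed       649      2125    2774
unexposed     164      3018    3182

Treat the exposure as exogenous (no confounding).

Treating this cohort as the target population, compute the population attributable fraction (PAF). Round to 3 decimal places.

PAF ≈ 0.622

p₁ = P(outcome | exposed) = 649/2774 = 0.23396
p₀ = P(outcome | unexposed) = 164/3182 = 0.05154
Exposure prevalence π = 2774/5956 = 0.46575; overall risk P(Y=1) = 0.1365.
Under exogeneity, PAF = [P(Y=1) − p₀]/P(Y=1).
PAF = (0.1365 − 0.05154) / 0.1365 ≈ 0.6224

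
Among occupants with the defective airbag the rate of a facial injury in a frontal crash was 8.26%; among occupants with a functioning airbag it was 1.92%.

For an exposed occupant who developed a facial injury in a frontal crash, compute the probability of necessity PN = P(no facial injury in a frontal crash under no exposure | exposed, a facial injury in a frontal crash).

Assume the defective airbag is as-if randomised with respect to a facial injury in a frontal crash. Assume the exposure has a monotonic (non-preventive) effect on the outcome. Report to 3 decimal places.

p₁ = 0.0826, p₀ = 0.0192.
Under exogeneity and monotonicity, PN = (p₁ − p₀) / p₁.
PN = (0.0826 − 0.0192) / 0.0826 = 0.0634 / 0.0826 ≈ 0.7676

PN ≈ 0.768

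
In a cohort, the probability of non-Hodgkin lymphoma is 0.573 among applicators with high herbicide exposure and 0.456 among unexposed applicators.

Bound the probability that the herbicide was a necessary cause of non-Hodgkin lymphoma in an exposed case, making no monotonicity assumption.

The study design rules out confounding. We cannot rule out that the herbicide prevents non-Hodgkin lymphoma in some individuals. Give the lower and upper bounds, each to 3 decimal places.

Let p₁ = 0.573, p₀ = 0.456.
Under exogeneity alone the bounds on PN are max{0,(p₁−p₀)/p₁} ≤ PN ≤ min{1,(1−p₀)/p₁}.
  lower = (p₁ − p₀)/p₁ = 0.117 / 0.573 ≈ 0.2042
  upper = min{1, (1 − p₀)/p₁} = 0.544 / 0.573 ≈ 0.9494

0.204 ≤ PN ≤ 0.949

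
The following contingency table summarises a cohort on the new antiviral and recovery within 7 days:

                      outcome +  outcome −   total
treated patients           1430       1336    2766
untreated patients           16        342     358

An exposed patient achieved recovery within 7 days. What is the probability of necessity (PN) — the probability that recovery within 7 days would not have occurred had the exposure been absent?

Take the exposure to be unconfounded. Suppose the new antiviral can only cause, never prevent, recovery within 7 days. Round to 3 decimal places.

PN ≈ 0.914

p₁ = P(outcome | exposed) = 1430/2766 = 0.51699
p₀ = P(outcome | unexposed) = 16/358 = 0.044693
Under exogeneity and monotonicity, PN = (p₁ − p₀)/p₁.
PN = (0.51699 − 0.044693) / 0.51699 ≈ 0.9136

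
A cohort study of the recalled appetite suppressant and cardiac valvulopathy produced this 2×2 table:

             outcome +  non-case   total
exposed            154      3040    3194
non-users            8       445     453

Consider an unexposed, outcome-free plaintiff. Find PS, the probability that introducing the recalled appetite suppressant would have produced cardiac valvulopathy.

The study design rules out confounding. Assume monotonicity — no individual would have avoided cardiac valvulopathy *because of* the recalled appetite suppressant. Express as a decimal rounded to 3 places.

PS ≈ 0.031

p₁ = P(outcome | exposed) = 154/3194 = 0.048215
p₀ = P(outcome | unexposed) = 8/453 = 0.01766
Under exogeneity and monotonicity, PS = (p₁ − p₀)/(1 − p₀).
PS = (0.048215 − 0.01766) / 0.98234 ≈ 0.0311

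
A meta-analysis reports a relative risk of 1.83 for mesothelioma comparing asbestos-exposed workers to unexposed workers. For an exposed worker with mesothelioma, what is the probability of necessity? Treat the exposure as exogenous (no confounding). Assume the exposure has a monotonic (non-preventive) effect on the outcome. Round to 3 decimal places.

PN ≈ 0.454

Under exogeneity and monotonicity, PN = (RR − 1) / RR = 1 − 1/RR.
PN = (1.83 − 1) / 1.83 = 0.83 / 1.83 ≈ 0.4536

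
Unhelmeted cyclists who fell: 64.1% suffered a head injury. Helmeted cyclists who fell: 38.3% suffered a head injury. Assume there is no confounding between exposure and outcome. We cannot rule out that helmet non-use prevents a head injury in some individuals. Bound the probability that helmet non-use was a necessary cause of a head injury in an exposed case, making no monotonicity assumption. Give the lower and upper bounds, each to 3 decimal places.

0.402 ≤ PN ≤ 0.963

p₁ = 0.641, p₀ = 0.383.
Under exogeneity alone the bounds on PN are max{0,(p₁−p₀)/p₁} ≤ PN ≤ min{1,(1−p₀)/p₁}.
  lower = (p₁ − p₀)/p₁ = 0.258 / 0.641 ≈ 0.4025
  upper = min{1, (1 − p₀)/p₁} = 0.617 / 0.641 ≈ 0.9626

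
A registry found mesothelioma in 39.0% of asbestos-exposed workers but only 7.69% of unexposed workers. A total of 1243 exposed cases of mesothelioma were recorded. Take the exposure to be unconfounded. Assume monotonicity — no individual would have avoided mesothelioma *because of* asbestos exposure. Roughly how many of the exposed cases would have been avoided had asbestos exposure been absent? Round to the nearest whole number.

about 998 cases

p₁ = 0.39, p₀ = 0.0769.
PN = (p₁ − p₀)/p₁ = (0.39 − 0.0769) / 0.39 ≈ 0.80282.
Attributable cases ≈ PN × (exposed cases) = 0.80282 × 1243 ≈ 997.91.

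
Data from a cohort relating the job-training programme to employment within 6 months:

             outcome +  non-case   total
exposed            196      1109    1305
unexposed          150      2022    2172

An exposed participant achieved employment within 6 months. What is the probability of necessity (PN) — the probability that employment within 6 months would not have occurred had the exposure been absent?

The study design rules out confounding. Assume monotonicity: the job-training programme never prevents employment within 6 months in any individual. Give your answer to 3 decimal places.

PN ≈ 0.540

p₁ = P(outcome | exposed) = 196/1305 = 0.15019
p₀ = P(outcome | unexposed) = 150/2172 = 0.069061
Under exogeneity and monotonicity, PN = (p₁ − p₀) / p₁.
PN = (0.15019 − 0.069061) / 0.15019 = 0.081131 / 0.15019 ≈ 0.5402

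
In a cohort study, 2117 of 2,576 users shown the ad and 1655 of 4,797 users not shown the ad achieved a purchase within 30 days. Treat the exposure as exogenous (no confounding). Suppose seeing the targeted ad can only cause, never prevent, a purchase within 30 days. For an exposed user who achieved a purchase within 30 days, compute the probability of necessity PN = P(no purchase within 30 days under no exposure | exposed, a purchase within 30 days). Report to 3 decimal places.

PN ≈ 0.580

p₁ = P(outcome | exposed) = 2117/2576 = 0.82182
p₀ = P(outcome | unexposed) = 1655/4797 = 0.34501
Under exogeneity and monotonicity, PN = (p₁ − p₀) / p₁.
PN = (0.82182 − 0.34501) / 0.82182 = 0.47681 / 0.82182 ≈ 0.5802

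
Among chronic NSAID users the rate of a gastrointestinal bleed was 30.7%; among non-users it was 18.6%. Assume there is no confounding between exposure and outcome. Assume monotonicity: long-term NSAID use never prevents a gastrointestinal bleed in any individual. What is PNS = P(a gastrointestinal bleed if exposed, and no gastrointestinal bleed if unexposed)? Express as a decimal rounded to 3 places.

PNS ≈ 0.121

p₁ = 0.307, p₀ = 0.186.
Under exogeneity and monotonicity, PNS = p₁ − p₀.
PNS = 0.307 − 0.186 = 0.121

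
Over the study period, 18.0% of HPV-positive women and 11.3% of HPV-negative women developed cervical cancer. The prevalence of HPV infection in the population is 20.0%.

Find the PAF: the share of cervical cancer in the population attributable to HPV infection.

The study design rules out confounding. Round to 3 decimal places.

p₁ = 0.18, p₀ = 0.113.
Overall risk P(Y=1) = π·p₁ + (1−π)·p₀ = 0.2×0.18 + 0.8×0.113 = 0.1264.
Under exogeneity, PAF = [P(Y=1) − p₀] / P(Y=1).
PAF = (0.1264 − 0.113) / 0.1264 ≈ 0.1060

PAF ≈ 0.106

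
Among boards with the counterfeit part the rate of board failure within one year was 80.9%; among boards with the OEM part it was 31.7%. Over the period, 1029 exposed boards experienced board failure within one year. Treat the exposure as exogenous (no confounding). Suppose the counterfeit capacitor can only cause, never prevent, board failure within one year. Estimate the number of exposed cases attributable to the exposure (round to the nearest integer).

p₁ = 0.809, p₀ = 0.317.
PN = (p₁ − p₀)/p₁ = (0.809 − 0.317) / 0.809 ≈ 0.60816.
Attributable cases ≈ PN × (exposed cases) = 0.60816 × 1029 ≈ 625.79.

about 626 cases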